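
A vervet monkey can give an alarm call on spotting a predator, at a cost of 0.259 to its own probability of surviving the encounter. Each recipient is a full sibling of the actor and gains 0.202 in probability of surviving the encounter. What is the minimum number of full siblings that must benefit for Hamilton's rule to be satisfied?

r to a full sibling = 0.5 (full sibs share both parents — two paths of length 2: r = 2·(1/2)^2 = 1/2).
Hamilton's rule: n·r·B > C  ⇒  n > C/(r·B) = 0.259/(0.5·0.202) = 2.564.
The smallest integer exceeding 2.564 is 3.

3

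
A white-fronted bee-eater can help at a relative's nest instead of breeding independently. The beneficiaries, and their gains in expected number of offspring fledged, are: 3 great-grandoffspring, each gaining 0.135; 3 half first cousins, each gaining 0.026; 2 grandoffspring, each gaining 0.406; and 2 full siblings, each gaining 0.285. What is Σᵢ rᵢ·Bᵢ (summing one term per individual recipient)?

0.5435

r to a great-grandoffspring = 0.125 (three parent–offspring links: r = (1/2)^3 = 1/8).
r to a half first cousin = 0.0625 (half first cousins share one grandparent — one path of length 4: r = (1/2)^4 = 1/16).
r to a grandoffspring = 0.25 (two parent–offspring links: r = (1/2)^2 = 1/4).
r to a full sibling = 1/2 (full sibs share both parents — two paths of length 2: r = 2·(1/2)^2 = 1/2).
Summing one r·B term per recipient: 3·0.125·0.135 + 3·0.0625·0.026 + 2·0.25·0.406 + 2·0.5·0.285 = 0.5435.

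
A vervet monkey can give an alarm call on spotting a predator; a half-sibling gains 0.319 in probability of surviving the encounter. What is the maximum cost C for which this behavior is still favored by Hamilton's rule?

0.07975

r to a half-sibling = 0.25 (half-sibs share one parent — one path of length 2: r = (1/2)^2 = 1/4).
Hamilton's rule: n·r·B > C, so the trait is favored while C < n·r·B = 1·0.25·0.319 = 0.07975.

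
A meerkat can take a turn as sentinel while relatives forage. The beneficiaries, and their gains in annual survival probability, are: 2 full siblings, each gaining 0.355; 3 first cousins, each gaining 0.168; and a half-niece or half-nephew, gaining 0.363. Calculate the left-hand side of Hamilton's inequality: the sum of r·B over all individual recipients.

0.463375

r to a full sibling = 0.5 (full sibs share both parents — two paths of length 2: r = 2·(1/2)^2 = 1/2).
r to a first cousin = 1/8 (first cousins share one grandparent pair — two paths of length 4: r = 2·(1/2)^4 = 1/8).
r to a half-niece or half-nephew = 1/8 (half-aunt/uncle↔niece/nephew: one path of length 3: r = (1/2)^3 = 1/8).
Summing one r·B term per recipient: 2·0.5·0.355 + 3·0.125·0.168 + 1·0.125·0.363 = 0.463375.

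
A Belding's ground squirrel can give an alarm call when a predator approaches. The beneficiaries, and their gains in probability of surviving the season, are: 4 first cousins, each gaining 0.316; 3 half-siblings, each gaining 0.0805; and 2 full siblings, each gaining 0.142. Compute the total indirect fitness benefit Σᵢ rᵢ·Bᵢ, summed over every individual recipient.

r to a first cousin = 0.125 (first cousins share one grandparent pair — two paths of length 4: r = 2·(1/2)^4 = 1/8).
r to a half-sibling = 1/4 (half-sibs share one parent — one path of length 2: r = (1/2)^2 = 1/4).
r to a full sibling = 1/2 (full sibs share both parents — two paths of length 2: r = 2·(1/2)^2 = 1/2).
Summing one r·B term per recipient: 4·0.125·0.316 + 3·0.25·0.0805 + 2·0.5·0.142 = 0.360375.

0.360375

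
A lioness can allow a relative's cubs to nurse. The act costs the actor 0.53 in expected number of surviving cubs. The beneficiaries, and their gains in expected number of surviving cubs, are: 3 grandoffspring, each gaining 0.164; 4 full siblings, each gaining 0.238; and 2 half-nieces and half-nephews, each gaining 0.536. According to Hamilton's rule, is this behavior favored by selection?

Yes

Hamilton's rule: the trait is favored when the sum of r·B over every recipient exceeds the actor's cost C.
r to a grandoffspring = 1/4 (two parent–offspring links: r = (1/2)^2 = 1/4).
r to a full sibling = 1/2 (full sibs share both parents — two paths of length 2: r = 2·(1/2)^2 = 1/2).
r to a half-niece or half-nephew = 1/8 (half-aunt/uncle↔niece/nephew: one path of length 3: r = (1/2)^3 = 1/8).
Summing one r·B term per recipient: 3·0.25·0.164 + 4·0.5·0.238 + 2·0.125·0.536 = 0.733.
0.733 > 0.53: the indirect benefit exceeds the cost.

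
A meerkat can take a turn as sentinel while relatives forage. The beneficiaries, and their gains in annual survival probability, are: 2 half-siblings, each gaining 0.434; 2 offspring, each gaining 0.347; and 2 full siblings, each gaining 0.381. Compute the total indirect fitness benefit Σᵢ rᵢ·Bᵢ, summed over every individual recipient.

r to a half-sibling = 1/4 (half-sibs share one parent — one path of length 2: r = (1/2)^2 = 1/4).
r to an offspring = 0.5 (one parent–offspring link: r = (1/2)^1 = 1/2).
r to a full sibling = 1/2 (full sibs share both parents — two paths of length 2: r = 2·(1/2)^2 = 1/2).
Summing one r·B term per recipient: 2·0.25·0.434 + 2·0.5·0.347 + 2·0.5·0.381 = 0.945.

0.945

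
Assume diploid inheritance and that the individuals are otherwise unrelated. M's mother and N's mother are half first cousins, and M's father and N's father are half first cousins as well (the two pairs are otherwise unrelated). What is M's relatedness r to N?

0.03125

Wright's path rule: contributions from independent ancestry routes add.
M and N are related in two ways: half second cousins through their mothers (r = 1/64) and half second cousins through their fathers (r = 1/64).
r = 1/64 + 1/64 = 1/32 = 0.03125.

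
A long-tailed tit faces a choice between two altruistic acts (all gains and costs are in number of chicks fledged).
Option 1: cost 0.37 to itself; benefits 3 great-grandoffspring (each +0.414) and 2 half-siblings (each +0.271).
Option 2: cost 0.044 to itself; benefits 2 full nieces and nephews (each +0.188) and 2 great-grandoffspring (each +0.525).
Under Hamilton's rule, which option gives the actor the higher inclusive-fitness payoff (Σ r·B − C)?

Option 2

Option 1: r to a great-grandoffspring = 0.125.
Option 1: r to a half-sibling = 0.25.
Option 1: Σ r·B − C = (3·0.125·0.414 + 2·0.25·0.271) − 0.37 = -0.07925.
Option 2: r to a full niece or nephew = 0.25.
Option 2: r to a great-grandoffspring = 0.125.
Option 2: Σ r·B − C = (2·0.25·0.188 + 2·0.125·0.525) − 0.044 = 0.18125.
Option 2 has the higher net inclusive-fitness payoff.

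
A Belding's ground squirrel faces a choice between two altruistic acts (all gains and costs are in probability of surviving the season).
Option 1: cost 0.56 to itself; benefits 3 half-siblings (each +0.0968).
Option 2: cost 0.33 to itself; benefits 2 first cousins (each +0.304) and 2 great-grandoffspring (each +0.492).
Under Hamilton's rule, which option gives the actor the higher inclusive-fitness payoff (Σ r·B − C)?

Option 2

Option 1: r to a half-sibling = 0.25.
Option 1: Σ r·B − C = (3·0.25·0.0968) − 0.56 = -0.4874.
Option 2: r to a first cousin = 0.125.
Option 2: r to a great-grandoffspring = 0.125.
Option 2: Σ r·B − C = (2·0.125·0.304 + 2·0.125·0.492) − 0.33 = -0.131.
Option 2 has the higher net inclusive-fitness payoff.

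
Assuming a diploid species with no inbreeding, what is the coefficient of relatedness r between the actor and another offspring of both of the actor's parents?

Each parent–offspring link contributes a factor of 1/2, and independent paths through distinct common ancestors add.
Full sibs share both parents — two paths of length 2: r = 2·(1/2)^2 = 1/2.

0.5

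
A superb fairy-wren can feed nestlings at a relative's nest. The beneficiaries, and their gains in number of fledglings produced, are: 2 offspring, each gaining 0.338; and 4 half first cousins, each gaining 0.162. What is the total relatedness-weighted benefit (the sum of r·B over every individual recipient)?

0.3785

r to an offspring = 1/2 (one parent–offspring link: r = (1/2)^1 = 1/2).
r to a half first cousin = 0.0625 (half first cousins share one grandparent — one path of length 4: r = (1/2)^4 = 1/16).
Summing one r·B term per recipient: 2·0.5·0.338 + 4·0.0625·0.162 = 0.3785.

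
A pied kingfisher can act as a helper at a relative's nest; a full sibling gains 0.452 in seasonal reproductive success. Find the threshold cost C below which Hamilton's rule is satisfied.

r to a full sibling = 0.5 (full sibs share both parents — two paths of length 2: r = 2·(1/2)^2 = 1/2).
Hamilton's rule: n·r·B > C, so the trait is favored while C < n·r·B = 1·0.5·0.452 = 0.226.

0.226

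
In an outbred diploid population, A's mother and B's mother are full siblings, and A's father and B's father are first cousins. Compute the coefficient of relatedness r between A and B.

Relatedness sums over independent paths through distinct common ancestors.
A and B are related in two ways: first cousins through their mothers (r = 1/8) and second cousins through their fathers (r = 1/32).
r = 1/8 + 1/32 = 5/32 = 0.15625.

0.15625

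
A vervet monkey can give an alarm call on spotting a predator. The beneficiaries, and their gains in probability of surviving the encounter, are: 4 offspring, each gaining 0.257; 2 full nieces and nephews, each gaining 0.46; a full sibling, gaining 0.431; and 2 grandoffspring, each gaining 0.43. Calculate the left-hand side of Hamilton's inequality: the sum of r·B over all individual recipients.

r to an offspring = 0.5 (one parent–offspring link: r = (1/2)^1 = 1/2).
r to a full niece or nephew = 0.25 (full aunt/uncle↔niece/nephew: two paths of length 3 through the shared grandparent pair: r = 2·(1/2)^3 = 1/4).
r to a full sibling = 0.5 (full sibs share both parents — two paths of length 2: r = 2·(1/2)^2 = 1/2).
r to a grandoffspring = 0.25 (two parent–offspring links: r = (1/2)^2 = 1/4).
Summing one r·B term per recipient: 4·0.5·0.257 + 2·0.25·0.46 + 1·0.5·0.431 + 2·0.25·0.43 = 1.1745.

1.1745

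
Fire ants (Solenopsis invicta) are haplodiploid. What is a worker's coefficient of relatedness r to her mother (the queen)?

One meiotic link between diploid queen and diploid daughter: r = 1/2.

0.5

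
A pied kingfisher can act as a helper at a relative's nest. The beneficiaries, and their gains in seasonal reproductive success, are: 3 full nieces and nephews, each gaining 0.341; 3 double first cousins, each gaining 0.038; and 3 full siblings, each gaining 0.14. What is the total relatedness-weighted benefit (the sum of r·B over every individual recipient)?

0.49425

r to a full niece or nephew = 0.25 (full aunt/uncle↔niece/nephew: two paths of length 3 through the shared grandparent pair: r = 2·(1/2)^3 = 1/4).
r to a double first cousin = 1/4 (double first cousins share both grandparent pairs — four paths of length 4: r = 4·(1/2)^4 = 1/4).
r to a full sibling = 1/2 (full sibs share both parents — two paths of length 2: r = 2·(1/2)^2 = 1/2).
Summing one r·B term per recipient: 3·0.25·0.341 + 3·0.25·0.038 + 3·0.5·0.14 = 0.49425.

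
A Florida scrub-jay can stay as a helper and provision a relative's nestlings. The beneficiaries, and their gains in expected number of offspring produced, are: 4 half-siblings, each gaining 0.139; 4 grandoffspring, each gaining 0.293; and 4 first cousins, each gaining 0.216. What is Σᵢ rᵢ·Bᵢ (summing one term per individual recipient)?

0.54

r to a half-sibling = 0.25 (half-sibs share one parent — one path of length 2: r = (1/2)^2 = 1/4).
r to a grandoffspring = 0.25 (two parent–offspring links: r = (1/2)^2 = 1/4).
r to a first cousin = 1/8 (first cousins share one grandparent pair — two paths of length 4: r = 2·(1/2)^4 = 1/8).
Summing one r·B term per recipient: 4·0.25·0.139 + 4·0.25·0.293 + 4·0.125·0.216 = 0.54.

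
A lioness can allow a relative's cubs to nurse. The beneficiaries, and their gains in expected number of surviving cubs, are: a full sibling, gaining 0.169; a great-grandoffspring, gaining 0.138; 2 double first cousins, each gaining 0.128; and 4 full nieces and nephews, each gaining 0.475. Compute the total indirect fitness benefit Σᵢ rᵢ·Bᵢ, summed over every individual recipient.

0.64075

r to a full sibling = 1/2 (full sibs share both parents — two paths of length 2: r = 2·(1/2)^2 = 1/2).
r to a great-grandoffspring = 0.125 (three parent–offspring links: r = (1/2)^3 = 1/8).
r to a double first cousin = 1/4 (double first cousins share both grandparent pairs — four paths of length 4: r = 4·(1/2)^4 = 1/4).
r to a full niece or nephew = 0.25 (full aunt/uncle↔niece/nephew: two paths of length 3 through the shared grandparent pair: r = 2·(1/2)^3 = 1/4).
Summing one r·B term per recipient: 1·0.5·0.169 + 1·0.125·0.138 + 2·0.25·0.128 + 4·0.25·0.475 = 0.64075.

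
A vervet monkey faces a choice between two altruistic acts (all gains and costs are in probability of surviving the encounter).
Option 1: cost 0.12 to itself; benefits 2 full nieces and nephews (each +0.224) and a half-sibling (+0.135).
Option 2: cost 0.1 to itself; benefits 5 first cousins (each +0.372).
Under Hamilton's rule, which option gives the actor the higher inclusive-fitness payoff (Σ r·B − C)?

Option 2

Option 1: r to a full niece or nephew = 0.25.
Option 1: r to a half-sibling = 0.25.
Option 1: Σ r·B − C = (2·0.25·0.224 + 1·0.25·0.135) − 0.12 = 0.02575.
Option 2: r to a first cousin = 0.125.
Option 2: Σ r·B − C = (5·0.125·0.372) − 0.1 = 0.1325.
Option 2 has the higher net inclusive-fitness payoff.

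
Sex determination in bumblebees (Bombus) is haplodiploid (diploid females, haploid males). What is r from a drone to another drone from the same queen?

Haploid brothers each carry a random half of the queen's diploid genome, so on average they share half: r = 1/2.

0.5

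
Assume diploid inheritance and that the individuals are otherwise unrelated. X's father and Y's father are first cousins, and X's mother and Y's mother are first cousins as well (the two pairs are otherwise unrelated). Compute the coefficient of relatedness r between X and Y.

0.0625

Relatedness sums over independent paths through distinct common ancestors.
X and Y are related in two ways: second cousins through their fathers (r = 1/32) and second cousins through their mothers (r = 1/32).
r = 1/32 + 1/32 = 1/16 = 0.0625.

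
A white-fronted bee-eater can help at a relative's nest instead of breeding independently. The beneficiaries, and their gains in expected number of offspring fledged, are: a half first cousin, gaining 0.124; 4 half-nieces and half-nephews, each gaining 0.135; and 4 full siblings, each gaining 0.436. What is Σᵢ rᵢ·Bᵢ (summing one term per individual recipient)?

r to a half first cousin = 0.0625 (half first cousins share one grandparent — one path of length 4: r = (1/2)^4 = 1/16).
r to a half-niece or half-nephew = 1/8 (half-aunt/uncle↔niece/nephew: one path of length 3: r = (1/2)^3 = 1/8).
r to a full sibling = 1/2 (full sibs share both parents — two paths of length 2: r = 2·(1/2)^2 = 1/2).
Summing one r·B term per recipient: 1·0.0625·0.124 + 4·0.125·0.135 + 4·0.5·0.436 = 0.94725.

0.94725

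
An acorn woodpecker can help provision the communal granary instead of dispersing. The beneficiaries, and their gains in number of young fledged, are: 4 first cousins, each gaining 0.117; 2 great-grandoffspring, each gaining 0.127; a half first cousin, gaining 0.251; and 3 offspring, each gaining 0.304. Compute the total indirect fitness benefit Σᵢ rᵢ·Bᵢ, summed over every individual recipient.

0.5619375

r to a first cousin = 0.125 (first cousins share one grandparent pair — two paths of length 4: r = 2·(1/2)^4 = 1/8).
r to a great-grandoffspring = 1/8 (three parent–offspring links: r = (1/2)^3 = 1/8).
r to a half first cousin = 0.0625 (half first cousins share one grandparent — one path of length 4: r = (1/2)^4 = 1/16).
r to an offspring = 1/2 (one parent–offspring link: r = (1/2)^1 = 1/2).
Summing one r·B term per recipient: 4·0.125·0.117 + 2·0.125·0.127 + 1·0.0625·0.251 + 3·0.5·0.304 = 0.5619375.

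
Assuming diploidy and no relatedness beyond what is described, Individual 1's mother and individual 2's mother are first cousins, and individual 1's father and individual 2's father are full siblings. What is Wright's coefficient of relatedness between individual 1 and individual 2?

0.15625

Independent pedigree routes through distinct common ancestors add.
Individual 1 and individual 2 are related in two ways: second cousins through their mothers (r = 1/32) and first cousins through their fathers (r = 1/8).
r = 1/32 + 1/8 = 5/32 = 0.15625.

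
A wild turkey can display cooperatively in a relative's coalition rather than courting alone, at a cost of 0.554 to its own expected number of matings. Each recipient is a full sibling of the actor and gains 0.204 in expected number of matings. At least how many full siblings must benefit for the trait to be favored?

r to a full sibling = 1/2 (full sibs share both parents — two paths of length 2: r = 2·(1/2)^2 = 1/2).
Hamilton's rule: n·r·B > C  ⇒  n > C/(r·B) = 0.554/(0.5·0.204) = 5.431.
The smallest integer exceeding 5.431 is 6.

6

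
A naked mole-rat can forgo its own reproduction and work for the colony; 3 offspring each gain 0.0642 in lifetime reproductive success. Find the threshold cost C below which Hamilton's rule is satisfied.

0.0963

r to an offspring = 0.5 (one parent–offspring link: r = (1/2)^1 = 1/2).
Hamilton's rule: n·r·B > C, so the trait is favored while C < n·r·B = 3·0.5·0.0642 = 0.0963.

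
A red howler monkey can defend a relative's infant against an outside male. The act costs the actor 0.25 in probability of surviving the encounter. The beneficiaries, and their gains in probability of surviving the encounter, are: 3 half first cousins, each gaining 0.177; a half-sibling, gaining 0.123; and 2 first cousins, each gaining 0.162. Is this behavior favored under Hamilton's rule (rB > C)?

Hamilton's rule: the trait is favored when the sum of r·B over every recipient exceeds the actor's cost C.
r to a half first cousin = 1/16 (half first cousins share one grandparent — one path of length 4: r = (1/2)^4 = 1/16).
r to a half-sibling = 0.25 (half-sibs share one parent — one path of length 2: r = (1/2)^2 = 1/4).
r to a first cousin = 1/8 (first cousins share one grandparent pair — two paths of length 4: r = 2·(1/2)^4 = 1/8).
Summing one r·B term per recipient: 3·0.0625·0.177 + 1·0.25·0.123 + 2·0.125·0.162 = 0.1044375.
0.1044375 < 0.25: the indirect benefit is less than the cost.

No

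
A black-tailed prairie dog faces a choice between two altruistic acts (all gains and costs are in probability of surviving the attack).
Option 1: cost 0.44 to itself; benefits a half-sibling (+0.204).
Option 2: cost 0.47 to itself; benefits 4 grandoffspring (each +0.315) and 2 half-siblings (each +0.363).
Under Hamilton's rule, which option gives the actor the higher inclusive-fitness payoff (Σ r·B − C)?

Option 1: r to a half-sibling = 0.25.
Option 1: Σ r·B − C = (1·0.25·0.204) − 0.44 = -0.389.
Option 2: r to a grandoffspring = 0.25.
Option 2: r to a half-sibling = 0.25.
Option 2: Σ r·B − C = (4·0.25·0.315 + 2·0.25·0.363) − 0.47 = 0.0265.
Option 2 has the higher net inclusive-fitness payoff.

Option 2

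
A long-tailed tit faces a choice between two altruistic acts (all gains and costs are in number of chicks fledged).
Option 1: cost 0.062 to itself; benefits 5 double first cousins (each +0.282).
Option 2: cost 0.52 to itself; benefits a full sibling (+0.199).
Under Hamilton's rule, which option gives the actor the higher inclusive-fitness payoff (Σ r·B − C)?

Option 1

Option 1: r to a double first cousin = 0.25.
Option 1: Σ r·B − C = (5·0.25·0.282) − 0.062 = 0.2905.
Option 2: r to a full sibling = 0.5.
Option 2: Σ r·B − C = (1·0.5·0.199) − 0.52 = -0.4205.
Option 1 has the higher net inclusive-fitness payoff.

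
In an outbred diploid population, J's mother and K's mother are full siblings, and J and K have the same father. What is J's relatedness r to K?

Relatedness sums over independent paths through distinct common ancestors.
J and K are related in two ways: first cousins through their mothers (r = 1/8) and half-sibs through their shared father (r = 1/4).
r = 1/8 + 1/4 = 3/8 = 0.375.

0.375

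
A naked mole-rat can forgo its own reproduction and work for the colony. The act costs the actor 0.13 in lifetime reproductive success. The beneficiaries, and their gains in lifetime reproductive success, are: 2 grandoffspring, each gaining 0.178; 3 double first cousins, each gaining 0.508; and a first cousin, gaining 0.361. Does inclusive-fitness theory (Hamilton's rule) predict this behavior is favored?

Hamilton's rule: the trait is favored when the sum of r·B over every recipient exceeds the actor's cost C.
r to a grandoffspring = 0.25 (two parent–offspring links: r = (1/2)^2 = 1/4).
r to a double first cousin = 0.25 (double first cousins share both grandparent pairs — four paths of length 4: r = 4·(1/2)^4 = 1/4).
r to a first cousin = 1/8 (first cousins share one grandparent pair — two paths of length 4: r = 2·(1/2)^4 = 1/8).
Summing one r·B term per recipient: 2·0.25·0.178 + 3·0.25·0.508 + 1·0.125·0.361 = 0.515125.
0.515125 > 0.13: the indirect benefit exceeds the cost.

Yes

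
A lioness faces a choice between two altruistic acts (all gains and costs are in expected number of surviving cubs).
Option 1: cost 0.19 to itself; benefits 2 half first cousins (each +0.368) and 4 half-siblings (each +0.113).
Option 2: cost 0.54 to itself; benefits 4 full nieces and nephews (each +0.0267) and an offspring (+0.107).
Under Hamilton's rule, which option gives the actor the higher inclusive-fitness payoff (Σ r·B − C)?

Option 1: r to a half first cousin = 0.0625.
Option 1: r to a half-sibling = 0.25.
Option 1: Σ r·B − C = (2·0.0625·0.368 + 4·0.25·0.113) − 0.19 = -0.031.
Option 2: r to a full niece or nephew = 0.25.
Option 2: r to an offspring = 0.5.
Option 2: Σ r·B − C = (4·0.25·0.0267 + 1·0.5·0.107) − 0.54 = -0.4598.
Option 1 has the higher net inclusive-fitness payoff.

Option 1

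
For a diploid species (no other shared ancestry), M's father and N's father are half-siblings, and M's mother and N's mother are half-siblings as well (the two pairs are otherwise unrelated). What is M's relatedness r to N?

Independent pedigree routes through distinct common ancestors add.
M and N are related in two ways: half first cousins through their fathers (r = 1/16) and half first cousins through their mothers (r = 1/16).
r = 1/16 + 1/16 = 1/8 = 0.125.

0.125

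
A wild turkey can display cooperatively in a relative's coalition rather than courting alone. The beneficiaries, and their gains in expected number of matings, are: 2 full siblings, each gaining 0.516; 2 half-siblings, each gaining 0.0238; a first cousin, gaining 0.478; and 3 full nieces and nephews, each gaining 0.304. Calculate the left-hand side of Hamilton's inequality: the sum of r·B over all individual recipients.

r to a full sibling = 0.5 (full sibs share both parents — two paths of length 2: r = 2·(1/2)^2 = 1/2).
r to a half-sibling = 1/4 (half-sibs share one parent — one path of length 2: r = (1/2)^2 = 1/4).
r to a first cousin = 1/8 (first cousins share one grandparent pair — two paths of length 4: r = 2·(1/2)^4 = 1/8).
r to a full niece or nephew = 1/4 (full aunt/uncle↔niece/nephew: two paths of length 3 through the shared grandparent pair: r = 2·(1/2)^3 = 1/4).
Summing one r·B term per recipient: 2·0.5·0.516 + 2·0.25·0.0238 + 1·0.125·0.478 + 3·0.25·0.304 = 0.81565.

0.81565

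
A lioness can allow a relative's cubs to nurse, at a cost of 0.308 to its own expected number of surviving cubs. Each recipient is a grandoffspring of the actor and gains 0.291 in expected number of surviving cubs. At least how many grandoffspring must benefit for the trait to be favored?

5

r to a grandoffspring = 1/4 (two parent–offspring links: r = (1/2)^2 = 1/4).
Hamilton's rule: n·r·B > C  ⇒  n > C/(r·B) = 0.308/(0.25·0.291) = 4.234.
The smallest integer exceeding 4.234 is 5.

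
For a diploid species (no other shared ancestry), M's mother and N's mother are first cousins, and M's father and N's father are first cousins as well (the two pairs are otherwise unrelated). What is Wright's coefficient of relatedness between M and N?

0.0625

With two independent routes of shared ancestry, r is the sum of the two contributions.
M and N are related in two ways: second cousins through their mothers (r = 1/32) and second cousins through their fathers (r = 1/32).
r = 1/32 + 1/32 = 1/16 = 0.0625.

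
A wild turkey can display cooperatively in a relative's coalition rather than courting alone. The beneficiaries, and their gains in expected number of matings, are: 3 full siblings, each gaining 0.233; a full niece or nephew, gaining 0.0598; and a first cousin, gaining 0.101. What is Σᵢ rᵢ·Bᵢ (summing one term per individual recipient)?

0.377075

r to a full sibling = 1/2 (full sibs share both parents — two paths of length 2: r = 2·(1/2)^2 = 1/2).
r to a full niece or nephew = 1/4 (full aunt/uncle↔niece/nephew: two paths of length 3 through the shared grandparent pair: r = 2·(1/2)^3 = 1/4).
r to a first cousin = 1/8 (first cousins share one grandparent pair — two paths of length 4: r = 2·(1/2)^4 = 1/8).
Summing one r·B term per recipient: 3·0.5·0.233 + 1·0.25·0.0598 + 1·0.125·0.101 = 0.377075.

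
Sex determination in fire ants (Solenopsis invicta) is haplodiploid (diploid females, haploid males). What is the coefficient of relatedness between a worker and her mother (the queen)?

One meiotic link between diploid queen and diploid daughter: r = 1/2.

0.5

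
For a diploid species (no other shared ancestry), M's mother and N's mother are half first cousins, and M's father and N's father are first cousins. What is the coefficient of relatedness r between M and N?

0.046875

Relatedness sums over independent paths through distinct common ancestors.
M and N are related in two ways: half second cousins through their mothers (r = 1/64) and second cousins through their fathers (r = 1/32).
r = 1/64 + 1/32 = 0.046875.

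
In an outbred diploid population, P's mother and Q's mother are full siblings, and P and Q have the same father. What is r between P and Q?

0.375

With two independent routes of shared ancestry, r is the sum of the two contributions.
P and Q are related in two ways: first cousins through their mothers (r = 1/8) and half-sibs through their shared father (r = 1/4).
r = 1/8 + 1/4 = 3/8 = 0.375.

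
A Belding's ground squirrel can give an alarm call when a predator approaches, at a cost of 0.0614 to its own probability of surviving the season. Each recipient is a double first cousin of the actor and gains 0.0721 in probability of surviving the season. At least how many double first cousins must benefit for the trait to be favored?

4

r to a double first cousin = 1/4 (double first cousins share both grandparent pairs — four paths of length 4: r = 4·(1/2)^4 = 1/4).
Hamilton's rule: n·r·B > C  ⇒  n > C/(r·B) = 0.0614/(0.25·0.0721) = 3.406.
The smallest integer exceeding 3.406 is 4.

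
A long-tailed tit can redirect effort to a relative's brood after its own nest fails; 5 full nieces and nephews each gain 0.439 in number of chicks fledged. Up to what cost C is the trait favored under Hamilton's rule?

r to a full niece or nephew = 1/4 (full aunt/uncle↔niece/nephew: two paths of length 3 through the shared grandparent pair: r = 2·(1/2)^3 = 1/4).
Hamilton's rule: n·r·B > C, so the trait is favored while C < n·r·B = 5·0.25·0.439 = 0.54875.

0.54875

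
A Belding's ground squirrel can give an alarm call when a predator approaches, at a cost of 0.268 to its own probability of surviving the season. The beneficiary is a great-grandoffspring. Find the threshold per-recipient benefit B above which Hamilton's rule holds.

2.144

r to a great-grandoffspring = 1/8 (three parent–offspring links: r = (1/2)^3 = 1/8).
Hamilton's rule with n recipients of equal r: n·r·B > C, so B > C/(n·r) = 0.268/(1·0.125) = 2.144.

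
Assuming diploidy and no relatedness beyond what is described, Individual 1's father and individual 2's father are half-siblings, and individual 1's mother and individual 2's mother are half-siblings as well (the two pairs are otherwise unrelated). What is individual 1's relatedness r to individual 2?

Wright's path rule: contributions from independent ancestry routes add.
Individual 1 and individual 2 are related in two ways: half first cousins through their fathers (r = 1/16) and half first cousins through their mothers (r = 1/16).
r = 1/16 + 1/16 = 0.125.

0.125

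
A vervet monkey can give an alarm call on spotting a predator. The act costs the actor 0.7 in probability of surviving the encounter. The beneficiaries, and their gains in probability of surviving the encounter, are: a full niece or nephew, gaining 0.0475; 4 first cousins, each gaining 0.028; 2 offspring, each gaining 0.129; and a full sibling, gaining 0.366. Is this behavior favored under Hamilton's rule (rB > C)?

Hamilton's rule: the trait is favored when the sum of r·B over every recipient exceeds the actor's cost C.
r to a full niece or nephew = 0.25 (full aunt/uncle↔niece/nephew: two paths of length 3 through the shared grandparent pair: r = 2·(1/2)^3 = 1/4).
r to a first cousin = 1/8 (first cousins share one grandparent pair — two paths of length 4: r = 2·(1/2)^4 = 1/8).
r to an offspring = 0.5 (one parent–offspring link: r = (1/2)^1 = 1/2).
r to a full sibling = 0.5 (full sibs share both parents — two paths of length 2: r = 2·(1/2)^2 = 1/2).
Summing one r·B term per recipient: 1·0.25·0.0475 + 4·0.125·0.028 + 2·0.5·0.129 + 1·0.5·0.366 = 0.337875.
0.337875 < 0.7: the indirect benefit is less than the cost.

No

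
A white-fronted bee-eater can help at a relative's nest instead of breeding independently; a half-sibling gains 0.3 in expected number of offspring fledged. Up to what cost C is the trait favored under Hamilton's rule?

r to a half-sibling = 1/4 (half-sibs share one parent — one path of length 2: r = (1/2)^2 = 1/4).
Hamilton's rule: n·r·B > C, so the trait is favored while C < n·r·B = 1·0.25·0.3 = 0.075.

0.075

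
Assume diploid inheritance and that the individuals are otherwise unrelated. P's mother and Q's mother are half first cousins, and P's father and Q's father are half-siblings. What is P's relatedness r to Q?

0.078125

Relatedness sums over independent paths through distinct common ancestors.
P and Q are related in two ways: half second cousins through their mothers (r = 1/64) and half first cousins through their fathers (r = 1/16).
r = 1/64 + 1/16 = 0.078125.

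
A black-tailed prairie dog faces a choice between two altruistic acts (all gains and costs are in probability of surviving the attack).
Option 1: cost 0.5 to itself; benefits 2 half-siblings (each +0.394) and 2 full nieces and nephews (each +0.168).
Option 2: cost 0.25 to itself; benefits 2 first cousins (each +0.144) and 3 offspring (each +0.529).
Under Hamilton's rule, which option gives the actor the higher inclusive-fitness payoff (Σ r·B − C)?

Option 1: r to a half-sibling = 0.25.
Option 1: r to a full niece or nephew = 0.25.
Option 1: Σ r·B − C = (2·0.25·0.394 + 2·0.25·0.168) − 0.5 = -0.219.
Option 2: r to a first cousin = 0.125.
Option 2: r to an offspring = 0.5.
Option 2: Σ r·B − C = (2·0.125·0.144 + 3·0.5·0.529) − 0.25 = 0.5795.
Option 2 has the higher net inclusive-fitness payoff.

Option 2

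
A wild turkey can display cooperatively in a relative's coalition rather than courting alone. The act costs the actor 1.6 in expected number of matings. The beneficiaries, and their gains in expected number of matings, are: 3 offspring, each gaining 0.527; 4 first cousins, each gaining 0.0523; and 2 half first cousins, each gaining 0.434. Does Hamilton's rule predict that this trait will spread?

No

Hamilton's rule: the trait is favored when the sum of r·B over every recipient exceeds the actor's cost C.
r to an offspring = 1/2 (one parent–offspring link: r = (1/2)^1 = 1/2).
r to a first cousin = 0.125 (first cousins share one grandparent pair — two paths of length 4: r = 2·(1/2)^4 = 1/8).
r to a half first cousin = 0.0625 (half first cousins share one grandparent — one path of length 4: r = (1/2)^4 = 1/16).
Summing one r·B term per recipient: 3·0.5·0.527 + 4·0.125·0.0523 + 2·0.0625·0.434 = 0.8709.
0.8709 < 1.6: the indirect benefit is less than the cost.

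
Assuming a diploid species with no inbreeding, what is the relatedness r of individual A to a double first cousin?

0.25

Each parent–offspring link contributes a factor of 1/2, and independent paths through distinct common ancestors add.
Double first cousins share both grandparent pairs — four paths of length 4: r = 4·(1/2)^4 = 1/4.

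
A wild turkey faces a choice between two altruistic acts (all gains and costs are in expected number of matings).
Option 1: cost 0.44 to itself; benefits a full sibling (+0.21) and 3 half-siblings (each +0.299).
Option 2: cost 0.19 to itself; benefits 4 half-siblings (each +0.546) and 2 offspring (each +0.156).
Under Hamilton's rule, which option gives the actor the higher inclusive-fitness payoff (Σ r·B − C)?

Option 2

Option 1: r to a full sibling = 0.5.
Option 1: r to a half-sibling = 0.25.
Option 1: Σ r·B − C = (1·0.5·0.21 + 3·0.25·0.299) − 0.44 = -0.11075.
Option 2: r to a half-sibling = 0.25.
Option 2: r to an offspring = 0.5.
Option 2: Σ r·B − C = (4·0.25·0.546 + 2·0.5·0.156) − 0.19 = 0.512.
Option 2 has the higher net inclusive-fitness payoff.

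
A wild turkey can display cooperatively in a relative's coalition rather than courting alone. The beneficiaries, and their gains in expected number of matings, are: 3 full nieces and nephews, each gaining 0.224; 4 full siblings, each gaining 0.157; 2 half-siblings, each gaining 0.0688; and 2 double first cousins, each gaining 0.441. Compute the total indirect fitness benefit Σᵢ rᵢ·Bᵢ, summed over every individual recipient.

0.7369

r to a full niece or nephew = 0.25 (full aunt/uncle↔niece/nephew: two paths of length 3 through the shared grandparent pair: r = 2·(1/2)^3 = 1/4).
r to a full sibling = 0.5 (full sibs share both parents — two paths of length 2: r = 2·(1/2)^2 = 1/2).
r to a half-sibling = 0.25 (half-sibs share one parent — one path of length 2: r = (1/2)^2 = 1/4).
r to a double first cousin = 0.25 (double first cousins share both grandparent pairs — four paths of length 4: r = 4·(1/2)^4 = 1/4).
Summing one r·B term per recipient: 3·0.25·0.224 + 4·0.5·0.157 + 2·0.25·0.0688 + 2·0.25·0.441 = 0.7369.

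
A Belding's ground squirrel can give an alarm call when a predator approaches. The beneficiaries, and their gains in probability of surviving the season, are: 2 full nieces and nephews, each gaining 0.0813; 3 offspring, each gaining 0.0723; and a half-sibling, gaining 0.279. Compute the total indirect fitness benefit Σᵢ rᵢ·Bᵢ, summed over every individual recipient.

r to a full niece or nephew = 0.25 (full aunt/uncle↔niece/nephew: two paths of length 3 through the shared grandparent pair: r = 2·(1/2)^3 = 1/4).
r to an offspring = 1/2 (one parent–offspring link: r = (1/2)^1 = 1/2).
r to a half-sibling = 0.25 (half-sibs share one parent — one path of length 2: r = (1/2)^2 = 1/4).
Summing one r·B term per recipient: 2·0.25·0.0813 + 3·0.5·0.0723 + 1·0.25·0.279 = 0.21885.

0.21885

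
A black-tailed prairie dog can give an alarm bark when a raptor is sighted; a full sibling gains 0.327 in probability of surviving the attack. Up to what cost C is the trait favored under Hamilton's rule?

0.1635

r to a full sibling = 1/2 (full sibs share both parents — two paths of length 2: r = 2·(1/2)^2 = 1/2).
Hamilton's rule: n·r·B > C, so the trait is favored while C < n·r·B = 1·0.5·0.327 = 0.1635.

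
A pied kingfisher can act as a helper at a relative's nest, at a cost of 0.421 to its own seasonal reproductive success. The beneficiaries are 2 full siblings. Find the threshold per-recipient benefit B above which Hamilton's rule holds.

r to a full sibling = 0.5 (full sibs share both parents — two paths of length 2: r = 2·(1/2)^2 = 1/2).
Hamilton's rule with n recipients of equal r: n·r·B > C, so B > C/(n·r) = 0.421/(2·0.5) = 0.421.

0.421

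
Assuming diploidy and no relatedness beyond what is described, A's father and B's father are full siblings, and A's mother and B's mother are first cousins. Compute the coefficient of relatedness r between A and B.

With two independent routes of shared ancestry, r is the sum of the two contributions.
A and B are related in two ways: first cousins through their fathers (r = 1/8) and second cousins through their mothers (r = 1/32).
r = 1/8 + 1/32 = 5/32 = 0.15625.

0.15625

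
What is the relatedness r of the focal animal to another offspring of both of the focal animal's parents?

Each parent–offspring link contributes a factor of 1/2, and independent paths through distinct common ancestors add.
Full sibs share both parents — two paths of length 2: r = 2·(1/2)^2 = 1/2.

0.5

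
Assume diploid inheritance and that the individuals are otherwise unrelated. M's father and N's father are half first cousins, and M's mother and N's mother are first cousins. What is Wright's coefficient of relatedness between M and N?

0.046875

Relatedness sums over independent paths through distinct common ancestors.
M and N are related in two ways: half second cousins through their fathers (r = 1/64) and second cousins through their mothers (r = 1/32).
r = 1/64 + 1/32 = 0.046875.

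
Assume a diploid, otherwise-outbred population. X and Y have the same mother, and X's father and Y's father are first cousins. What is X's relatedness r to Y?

Independent pedigree routes through distinct common ancestors add.
X and Y are related in two ways: half-sibs through their shared mother (r = 1/4) and second cousins through their fathers (r = 1/32).
r = 1/4 + 1/32 = 0.28125.

0.28125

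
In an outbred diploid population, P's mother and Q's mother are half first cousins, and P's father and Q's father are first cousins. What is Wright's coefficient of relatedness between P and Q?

Independent pedigree routes through distinct common ancestors add.
P and Q are related in two ways: half second cousins through their mothers (r = 1/64) and second cousins through their fathers (r = 1/32).
r = 1/64 + 1/32 = 0.046875.

0.046875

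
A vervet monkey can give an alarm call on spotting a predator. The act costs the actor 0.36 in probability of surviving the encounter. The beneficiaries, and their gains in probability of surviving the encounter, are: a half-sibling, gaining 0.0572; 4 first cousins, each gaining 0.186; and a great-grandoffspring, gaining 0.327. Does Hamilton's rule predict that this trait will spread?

No

Hamilton's rule: the trait is favored when the sum of r·B over every recipient exceeds the actor's cost C.
r to a half-sibling = 1/4 (half-sibs share one parent — one path of length 2: r = (1/2)^2 = 1/4).
r to a first cousin = 0.125 (first cousins share one grandparent pair — two paths of length 4: r = 2·(1/2)^4 = 1/8).
r to a great-grandoffspring = 1/8 (three parent–offspring links: r = (1/2)^3 = 1/8).
Summing one r·B term per recipient: 1·0.25·0.0572 + 4·0.125·0.186 + 1·0.125·0.327 = 0.148175.
0.148175 < 0.36: the indirect benefit is less than the cost.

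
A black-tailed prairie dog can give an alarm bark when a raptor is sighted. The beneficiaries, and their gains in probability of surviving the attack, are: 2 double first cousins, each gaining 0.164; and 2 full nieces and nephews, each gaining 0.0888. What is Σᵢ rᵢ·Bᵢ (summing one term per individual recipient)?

r to a double first cousin = 0.25 (double first cousins share both grandparent pairs — four paths of length 4: r = 4·(1/2)^4 = 1/4).
r to a full niece or nephew = 1/4 (full aunt/uncle↔niece/nephew: two paths of length 3 through the shared grandparent pair: r = 2·(1/2)^3 = 1/4).
Summing one r·B term per recipient: 2·0.25·0.164 + 2·0.25·0.0888 = 0.1264.

0.1264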